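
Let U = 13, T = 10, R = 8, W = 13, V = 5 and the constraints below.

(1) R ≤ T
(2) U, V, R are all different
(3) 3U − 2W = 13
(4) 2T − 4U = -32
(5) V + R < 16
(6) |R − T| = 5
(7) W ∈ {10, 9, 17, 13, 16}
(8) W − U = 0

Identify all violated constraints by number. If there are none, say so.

Violated: 6.

(1) R = 8, T = 10; 8 ≤ 10  ✔
(2) values 13, 5, 8 are pairwise distinct  ✔
(3) 3U − 2W = 3(13) − 2(13) = 13  ✔
(4) 2T − 4U = 2(10) − 4(13) = -32  ✔
(5) V + R = 5 + 8 = 13; 13 < 16  ✔
(6) |8 − 10| = 2, not 5  ✘
(7) W = 13 is in {10, 9, 17, 13, 16}  ✔
(8) W − U = 13 − 13 = 0  ✔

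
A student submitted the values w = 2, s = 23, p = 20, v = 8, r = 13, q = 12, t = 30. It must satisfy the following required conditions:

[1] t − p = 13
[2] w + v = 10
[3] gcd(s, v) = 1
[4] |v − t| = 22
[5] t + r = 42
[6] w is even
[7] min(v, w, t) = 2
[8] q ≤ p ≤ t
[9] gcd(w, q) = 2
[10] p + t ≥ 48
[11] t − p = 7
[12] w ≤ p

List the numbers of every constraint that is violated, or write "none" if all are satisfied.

The assignment fails constraints 1, 5, 11.

[1] t − p = 30 − 20 = 10, not 13  ✘
[2] w + v = 2 + 8 = 10  ✔
[3] gcd(23, 8) = 1  ✔
[4] |8 − 30| = 22  ✔
[5] t + r = 30 + 13 = 43, not 42  ✘
[6] w = 2 is even  ✔
[7] min(8, 2, 30) = 2  ✔
[8] values 12 ≤ 20 ≤ 30  ✔
[9] gcd(2, 12) = 2  ✔
[10] p + t = 20 + 30 = 50; 50 ≥ 48  ✔
[11] t − p = 30 − 20 = 10, not 7  ✘
[12] w = 2, p = 20; 2 ≤ 20  ✔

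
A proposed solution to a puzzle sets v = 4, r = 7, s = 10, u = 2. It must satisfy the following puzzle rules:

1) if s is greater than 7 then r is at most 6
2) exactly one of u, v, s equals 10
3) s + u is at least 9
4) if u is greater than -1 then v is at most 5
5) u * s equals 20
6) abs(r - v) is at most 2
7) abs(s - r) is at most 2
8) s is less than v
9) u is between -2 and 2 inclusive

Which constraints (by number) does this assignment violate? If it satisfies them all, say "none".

1) s = 10 > 7, so we need r ≤ 6; but r = 7 > 6  ✘
2) u=2, v=4, s=10; 1 of them equals 10  ✔
3) s + u = 10 + 2 = 12; 12 ≥ 9  ✔
4) u = 2 > -1, so we need v ≤ 5; v = 4 ≤ 5  ✔
5) u * s = 2 * 10 = 20  ✔
6) abs(7 - 4) = 3; 3 > 2, exceeds bound 2  ✘
7) abs(10 - 7) = 3; 3 > 2, exceeds bound 2  ✘
8) s = 10, v = 4; 10 ≥ 4 (want <)  ✘
9) u = 2 lies in [-2, 2]  ✔

No — constraints 1, 6, 7, and 8 are not satisfied.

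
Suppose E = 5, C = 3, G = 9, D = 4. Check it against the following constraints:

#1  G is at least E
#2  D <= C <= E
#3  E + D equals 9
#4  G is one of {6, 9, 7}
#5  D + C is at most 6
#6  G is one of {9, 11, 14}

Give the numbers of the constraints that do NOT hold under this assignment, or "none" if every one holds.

No — constraints 2 and 5 are not satisfied.

#1 G = 9, E = 5; 9 ≥ 5  ✓
#2 values 4, 3, 5; D = 4 is not <= C = 3  ✗
#3 E + D = 5 + 4 = 9  ✓
#4 G = 9 is in {6, 9, 7}  ✓
#5 D + C = 4 + 3 = 7; 7 > 6, bound 6 not met  ✗
#6 G = 9 is in {9, 11, 14}  ✓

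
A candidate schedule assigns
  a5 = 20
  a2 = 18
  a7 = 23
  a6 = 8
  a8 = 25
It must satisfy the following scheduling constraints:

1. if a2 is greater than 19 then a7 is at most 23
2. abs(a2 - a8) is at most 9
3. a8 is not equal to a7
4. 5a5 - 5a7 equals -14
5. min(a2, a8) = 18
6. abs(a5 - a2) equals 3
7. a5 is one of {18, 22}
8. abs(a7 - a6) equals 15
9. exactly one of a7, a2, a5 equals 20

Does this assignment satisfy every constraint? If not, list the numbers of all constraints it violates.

1. a2 = 18, not > 19; antecedent false, conditional vacuously true  true
2. abs(18 - 25) = 7; 7 ≤ 9  true
3. a8 = 25, a7 = 23; distinct  true
4. 5a5 - 5a7 = 5(20) - 5(23) = -15, not -14  false
5. min(18, 25) = 18  true
6. abs(20 - 18) = 2, not 3  false
7. a5 = 20 is not in {18, 22}  false
8. abs(23 - 8) = 15  true
9. a7=23, a2=18, a5=20; 1 of them equals 20  true

No — constraints 4, 6, and 7 are not satisfied.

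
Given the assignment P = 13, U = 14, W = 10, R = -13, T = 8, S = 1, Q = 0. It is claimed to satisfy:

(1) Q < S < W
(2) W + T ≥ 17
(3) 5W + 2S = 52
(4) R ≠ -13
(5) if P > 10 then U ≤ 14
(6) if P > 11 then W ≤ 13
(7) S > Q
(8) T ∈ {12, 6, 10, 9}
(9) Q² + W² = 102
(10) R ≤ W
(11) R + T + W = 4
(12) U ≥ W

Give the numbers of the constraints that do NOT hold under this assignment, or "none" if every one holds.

(1) values 0 < 1 < 10 — holds.
(2) W + T = 10 + 8 = 18; 18 ≥ 17 — holds.
(3) 5W + 2S = 5(10) + 2(1) = 52 — holds.
(4) R = -13, but -13 is required to differ — fails.
(5) P = 13 > 10, so we need U ≤ 14; U = 14 ≤ 14 — holds.
(6) P = 13 > 11, so we need W ≤ 13; W = 10 ≤ 13 — holds.
(7) S = 1, Q = 0; 1 > 0 — holds.
(8) T = 8 is not in {12, 6, 10, 9} — fails.
(9) Q² + W² = 0² + 10² = 0 + 100 = 100, not 102 — fails.
(10) R = -13, W = 10; -13 ≤ 10 — holds.
(11) R + T + W = -13 + 8 + 10 = 5, not 4 — fails.
(12) U = 14, W = 10; 14 ≥ 10 — holds.

Violated: 4, 8, 9, and 11.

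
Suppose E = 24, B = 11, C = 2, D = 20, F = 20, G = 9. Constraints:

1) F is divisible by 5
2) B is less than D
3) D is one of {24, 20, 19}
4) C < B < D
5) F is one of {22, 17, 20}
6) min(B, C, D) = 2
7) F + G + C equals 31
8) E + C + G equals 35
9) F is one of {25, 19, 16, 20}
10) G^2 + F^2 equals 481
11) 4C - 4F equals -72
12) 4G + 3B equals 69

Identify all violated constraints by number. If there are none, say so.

No violations.

1) 20 / 5 = 4, so 5 divides 20 — holds.
2) B = 11, D = 20; 11 < 20 — holds.
3) D = 20 is in {24, 20, 19} — holds.
4) values 2 < 11 < 20 — holds.
5) F = 20 is in {22, 17, 20} — holds.
6) min(11, 2, 20) = 2 — holds.
7) F + G + C = 20 + 9 + 2 = 31 — holds.
8) E + C + G = 24 + 2 + 9 = 35 — holds.
9) F = 20 is in {25, 19, 16, 20} — holds.
10) G^2 + F^2 = 9^2 + 20^2 = 81 + 400 = 481 — holds.
11) 4C - 4F = 4(2) - 4(20) = -72 — holds.
12) 4G + 3B = 4(9) + 3(11) = 69 — holds.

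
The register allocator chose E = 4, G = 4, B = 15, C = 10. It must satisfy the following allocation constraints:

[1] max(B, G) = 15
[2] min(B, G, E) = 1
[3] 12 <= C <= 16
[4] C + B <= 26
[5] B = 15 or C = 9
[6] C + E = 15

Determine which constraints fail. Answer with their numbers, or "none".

[1] max(15, 4) = 15 — holds.
[2] min(15, 4, 4) = 4, not 1 — fails.
[3] C = 10 is outside [12, 16] — fails.
[4] C + B = 10 + 15 = 25; 25 ≤ 26 — holds.
[5] B = 15 = 15 (first disjunct) — holds.
[6] C + E = 10 + 4 = 14, not 15 — fails.

Violated: 2, 3, and 6.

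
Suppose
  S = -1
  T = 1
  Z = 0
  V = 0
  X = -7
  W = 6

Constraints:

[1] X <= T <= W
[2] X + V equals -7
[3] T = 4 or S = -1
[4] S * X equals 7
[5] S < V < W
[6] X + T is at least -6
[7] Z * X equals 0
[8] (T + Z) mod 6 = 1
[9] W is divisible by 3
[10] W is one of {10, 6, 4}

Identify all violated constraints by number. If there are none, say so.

None — every constraint holds.

[1] values -7 <= 1 <= 6 — holds.
[2] X + V = -7 + 0 = -7 — holds.
[3] T = 1 ≠ 4, but S = -1 = -1 (second disjunct) — holds.
[4] S * X = -1 * (-7) = 7 — holds.
[5] values -1 < 0 < 6 — holds.
[6] X + T = -7 + 1 = -6; -6 ≥ -6 — holds.
[7] Z * X = 0 * (-7) = 0 — holds.
[8] T + Z = 1; 1 mod 6 = 1 — holds.
[9] 6 / 3 = 2, so 3 divides 6 — holds.
[10] W = 6 is in {10, 6, 4} — holds.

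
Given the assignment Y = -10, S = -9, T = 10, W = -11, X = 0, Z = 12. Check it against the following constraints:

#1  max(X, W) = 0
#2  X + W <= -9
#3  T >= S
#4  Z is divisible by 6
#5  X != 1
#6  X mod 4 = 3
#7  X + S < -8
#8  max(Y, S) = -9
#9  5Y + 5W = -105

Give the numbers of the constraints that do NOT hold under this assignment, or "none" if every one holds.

The assignment fails constraint 6.

#1 max(0, -11) = 0 — OK.
#2 X + W = 0 + (-11) = -11; -11 ≤ -9 — OK.
#3 T = 10, S = -9; 10 ≥ -9 — OK.
#4 12 / 6 = 2, so 6 divides 12 — OK.
#5 X = 0, and 0 ≠ 1 — OK.
#6 0 mod 4 = 0, not 3 — violated.
#7 X + S = 0 + (-9) = -9; -9 < -8 — OK.
#8 max(-10, -9) = -9 — OK.
#9 5Y + 5W = 5(-10) + 5(-11) = -105 — OK.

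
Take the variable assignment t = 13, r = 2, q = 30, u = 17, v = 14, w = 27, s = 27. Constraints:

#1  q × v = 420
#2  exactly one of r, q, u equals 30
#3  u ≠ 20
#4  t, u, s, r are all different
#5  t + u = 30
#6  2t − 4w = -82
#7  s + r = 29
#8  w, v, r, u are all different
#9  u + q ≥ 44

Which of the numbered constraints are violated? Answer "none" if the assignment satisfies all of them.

#1 q × v = 30 × 14 = 420  true
#2 r=2, q=30, u=17; 1 of them equals 30  true
#3 u = 17, and 17 ≠ 20  true
#4 values 13, 17, 27, 2 are pairwise distinct  true
#5 t + u = 13 + 17 = 30  true
#6 2t − 4w = 2(13) − 4(27) = -82  true
#7 s + r = 27 + 2 = 29  true
#8 values 27, 14, 2, 17 are pairwise distinct  true
#9 u + q = 17 + 30 = 47; 47 ≥ 44  true

No violations.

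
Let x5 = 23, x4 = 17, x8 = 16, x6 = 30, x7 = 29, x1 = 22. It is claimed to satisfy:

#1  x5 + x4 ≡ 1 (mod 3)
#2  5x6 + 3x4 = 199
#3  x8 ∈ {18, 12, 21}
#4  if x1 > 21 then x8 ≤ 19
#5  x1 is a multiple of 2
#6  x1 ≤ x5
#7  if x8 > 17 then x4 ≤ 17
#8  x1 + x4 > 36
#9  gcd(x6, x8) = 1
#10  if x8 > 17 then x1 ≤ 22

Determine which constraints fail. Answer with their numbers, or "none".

The assignment fails constraints 2, 3, and 9.

#1 x5 + x4 = 40; 40 mod 3 = 1  ✓
#2 5x6 + 3x4 = 5(30) + 3(17) = 201, not 199  ✗
#3 x8 = 16 is not in {18, 12, 21}  ✗
#4 x1 = 22 > 21, so we need x8 ≤ 19; x8 = 16 ≤ 19  ✓
#5 22 / 2 = 11, so 2 divides 22  ✓
#6 x1 = 22, x5 = 23; 22 ≤ 23  ✓
#7 x8 = 16, not > 17; antecedent false, conditional vacuously true  ✓
#8 x1 + x4 = 22 + 17 = 39; 39 > 36  ✓
#9 gcd(30, 16) = 2, not 1  ✗
#10 x8 = 16, not > 17; antecedent false, conditional vacuously true  ✓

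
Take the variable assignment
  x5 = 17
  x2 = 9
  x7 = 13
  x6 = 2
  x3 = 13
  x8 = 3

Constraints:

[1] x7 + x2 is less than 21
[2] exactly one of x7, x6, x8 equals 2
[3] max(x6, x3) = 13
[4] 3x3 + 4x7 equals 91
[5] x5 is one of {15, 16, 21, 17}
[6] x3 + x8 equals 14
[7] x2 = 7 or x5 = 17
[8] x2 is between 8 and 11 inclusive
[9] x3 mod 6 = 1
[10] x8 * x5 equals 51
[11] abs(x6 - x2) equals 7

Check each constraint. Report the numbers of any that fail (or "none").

[1] x7 + x2 = 13 + 9 = 22; 22 ≥ 21, bound 21 not met — violated.
[2] x7=13, x6=2, x8=3; 1 of them equals 2 — OK.
[3] max(2, 13) = 13 — OK.
[4] 3x3 + 4x7 = 3(13) + 4(13) = 91 — OK.
[5] x5 = 17 is in {15, 16, 21, 17} — OK.
[6] x3 + x8 = 13 + 3 = 16, not 14 — violated.
[7] x2 = 9 ≠ 7, but x5 = 17 = 17 (second disjunct) — OK.
[8] x2 = 9 lies in [8, 11] — OK.
[9] 13 mod 6 = 1 — OK.
[10] x8 * x5 = 3 * 17 = 51 — OK.
[11] abs(2 - 9) = 7 — OK.

Constraints 1 and 6 do not hold.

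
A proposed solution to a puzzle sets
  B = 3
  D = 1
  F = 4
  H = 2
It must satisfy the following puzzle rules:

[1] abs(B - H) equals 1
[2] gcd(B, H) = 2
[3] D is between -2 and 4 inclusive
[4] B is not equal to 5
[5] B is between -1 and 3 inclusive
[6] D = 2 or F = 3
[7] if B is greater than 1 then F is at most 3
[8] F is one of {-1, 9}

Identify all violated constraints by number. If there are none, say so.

[1] abs(3 - 2) = 1  true
[2] gcd(3, 2) = 1, not 2  false
[3] D = 1 lies in [-2, 4]  true
[4] B = 3, and 3 ≠ 5  true
[5] B = 3 lies in [-1, 3]  true
[6] D = 1 ≠ 2 and F = 4 ≠ 3; both disjuncts false  false
[7] B = 3 > 1, so we need F ≤ 3; but F = 4 > 3  false
[8] F = 4 is not in {-1, 9}  false

Violated: 2, 6, 7, 8.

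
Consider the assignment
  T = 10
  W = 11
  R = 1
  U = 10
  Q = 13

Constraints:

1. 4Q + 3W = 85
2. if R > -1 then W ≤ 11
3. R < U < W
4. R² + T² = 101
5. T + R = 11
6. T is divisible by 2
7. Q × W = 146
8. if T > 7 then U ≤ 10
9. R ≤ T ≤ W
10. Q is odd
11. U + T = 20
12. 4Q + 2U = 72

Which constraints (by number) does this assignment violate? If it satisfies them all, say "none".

The assignment fails constraint 7.

1. 4Q + 3W = 4(13) + 3(11) = 85 — holds.
2. R = 1 > -1, so we need W ≤ 11; W = 11 ≤ 11 — holds.
3. values 1 < 10 < 11 — holds.
4. R² + T² = 1² + 10² = 1 + 100 = 101 — holds.
5. T + R = 10 + 1 = 11 — holds.
6. 10 / 2 = 5, so 2 divides 10 — holds.
7. Q × W = 13 × 11 = 143, not 146 — fails.
8. T = 10 > 7, so we need U ≤ 10; U = 10 ≤ 10 — holds.
9. values 1 ≤ 10 ≤ 11 — holds.
10. Q = 13 is odd — holds.
11. U + T = 10 + 10 = 20 — holds.
12. 4Q + 2U = 4(13) + 2(10) = 72 — holds.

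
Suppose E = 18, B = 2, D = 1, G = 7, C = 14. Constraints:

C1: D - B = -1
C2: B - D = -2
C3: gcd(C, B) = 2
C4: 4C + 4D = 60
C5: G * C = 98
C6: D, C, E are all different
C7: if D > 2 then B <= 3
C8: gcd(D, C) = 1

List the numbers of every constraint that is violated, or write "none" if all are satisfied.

C1: D - B = 1 - 2 = -1  ✔
C2: B - D = 2 - 1 = 1, not -2  ✘
C3: gcd(14, 2) = 2  ✔
C4: 4C + 4D = 4(14) + 4(1) = 60  ✔
C5: G * C = 7 * 14 = 98  ✔
C6: values 1, 14, 18 are pairwise distinct  ✔
C7: D = 1, not > 2; antecedent false, conditional vacuously true  ✔
C8: gcd(1, 14) = 1  ✔

Constraint 2 is violated.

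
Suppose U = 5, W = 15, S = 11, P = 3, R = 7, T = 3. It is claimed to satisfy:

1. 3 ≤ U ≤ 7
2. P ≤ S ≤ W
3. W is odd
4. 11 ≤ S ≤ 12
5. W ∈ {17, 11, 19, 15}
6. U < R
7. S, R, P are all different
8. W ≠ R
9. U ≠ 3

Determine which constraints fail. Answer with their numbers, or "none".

Yes — all constraints hold.

1. U = 5 lies in [3, 7] — holds.
2. values 3 ≤ 11 ≤ 15 — holds.
3. W = 15 is odd — holds.
4. S = 11 lies in [11, 12] — holds.
5. W = 15 is in {17, 11, 19, 15} — holds.
6. U = 5, R = 7; 5 < 7 — holds.
7. values 11, 7, 3 are pairwise distinct — holds.
8. W = 15, R = 7; distinct — holds.
9. U = 5, and 5 ≠ 3 — holds.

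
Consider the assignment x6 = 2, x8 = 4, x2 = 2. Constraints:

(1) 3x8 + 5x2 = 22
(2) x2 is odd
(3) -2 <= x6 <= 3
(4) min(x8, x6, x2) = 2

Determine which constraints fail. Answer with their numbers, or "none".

(1) 3x8 + 5x2 = 3(4) + 5(2) = 22 — holds.
(2) x2 = 2 is even — fails.
(3) x6 = 2 lies in [-2, 3] — holds.
(4) min(4, 2, 2) = 2 — holds.

The assignment fails constraint 2.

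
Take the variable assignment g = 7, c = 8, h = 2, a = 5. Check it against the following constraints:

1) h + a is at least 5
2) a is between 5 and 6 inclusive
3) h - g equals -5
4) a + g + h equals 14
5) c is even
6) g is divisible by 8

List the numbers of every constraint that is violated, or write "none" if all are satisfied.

No — constraint 6 is not satisfied.

1) h + a = 2 + 5 = 7; 7 ≥ 5  yes
2) a = 5 lies in [5, 6]  yes
3) h - g = 2 - 7 = -5  yes
4) a + g + h = 5 + 7 + 2 = 14  yes
5) c = 8 is even  yes
6) 7 = 8*0 + 7, so 8 does not divide 7  no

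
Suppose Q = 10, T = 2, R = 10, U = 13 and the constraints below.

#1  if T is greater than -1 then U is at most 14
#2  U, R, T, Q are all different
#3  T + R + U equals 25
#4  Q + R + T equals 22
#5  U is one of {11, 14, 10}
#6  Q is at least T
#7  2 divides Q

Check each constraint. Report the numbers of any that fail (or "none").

#1 T = 2 > -1, so we need U ≤ 14; U = 13 ≤ 14 — OK.
#2 R = Q = 10, not all different — violated.
#3 T + R + U = 2 + 10 + 13 = 25 — OK.
#4 Q + R + T = 10 + 10 + 2 = 22 — OK.
#5 U = 13 is not in {11, 14, 10} — violated.
#6 Q = 10, T = 2; 10 ≥ 2 — OK.
#7 10 / 2 = 5, so 2 divides 10 — OK.

Violated: 2, 5.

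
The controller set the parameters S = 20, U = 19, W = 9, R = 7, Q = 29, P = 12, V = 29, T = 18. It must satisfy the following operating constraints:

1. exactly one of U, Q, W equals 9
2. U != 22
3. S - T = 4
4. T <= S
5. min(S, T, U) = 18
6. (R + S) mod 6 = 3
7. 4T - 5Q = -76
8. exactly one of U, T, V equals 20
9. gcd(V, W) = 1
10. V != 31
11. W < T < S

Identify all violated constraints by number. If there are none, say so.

1. U=19, Q=29, W=9; 1 of them equals 9  ✔
2. U = 19, and 19 ≠ 22  ✔
3. S - T = 20 - 18 = 2, not 4  ✘
4. T = 18, S = 20; 18 ≤ 20  ✔
5. min(20, 18, 19) = 18  ✔
6. R + S = 27; 27 mod 6 = 3  ✔
7. 4T - 5Q = 4(18) - 5(29) = -73, not -76  ✘
8. U=19, T=18, V=29; 0 of them equal 20, not exactly one  ✘
9. gcd(29, 9) = 1  ✔
10. V = 29, and 29 ≠ 31  ✔
11. values 9 < 18 < 20  ✔

Violated: 3, 7, and 8.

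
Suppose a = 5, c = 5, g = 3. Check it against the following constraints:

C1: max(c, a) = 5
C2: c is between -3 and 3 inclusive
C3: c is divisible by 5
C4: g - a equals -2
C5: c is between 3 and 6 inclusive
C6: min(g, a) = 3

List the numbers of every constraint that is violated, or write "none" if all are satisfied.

C1: max(5, 5) = 5  ✔
C2: c = 5 is outside [-3, 3]  ✘
C3: 5 / 5 = 1, so 5 divides 5  ✔
C4: g - a = 3 - 5 = -2  ✔
C5: c = 5 lies in [3, 6]  ✔
C6: min(3, 5) = 3  ✔

The assignment fails constraint 2.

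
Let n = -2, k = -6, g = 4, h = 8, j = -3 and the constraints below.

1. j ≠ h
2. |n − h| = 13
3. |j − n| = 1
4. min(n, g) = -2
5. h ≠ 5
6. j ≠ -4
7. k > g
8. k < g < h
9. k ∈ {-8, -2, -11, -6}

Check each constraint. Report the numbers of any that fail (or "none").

1. j = -3, h = 8; distinct  yes
2. |-2 − 8| = 10, not 13  no
3. |-3 − (-2)| = 1  yes
4. min(-2, 4) = -2  yes
5. h = 8, and 8 ≠ 5  yes
6. j = -3, and -3 ≠ -4  yes
7. k = -6, g = 4; -6 ≤ 4 (want >)  no
8. values -6 < 4 < 8  yes
9. k = -6 is in {-8, -2, -11, -6}  yes

No — constraints 2, 7 are not satisfied.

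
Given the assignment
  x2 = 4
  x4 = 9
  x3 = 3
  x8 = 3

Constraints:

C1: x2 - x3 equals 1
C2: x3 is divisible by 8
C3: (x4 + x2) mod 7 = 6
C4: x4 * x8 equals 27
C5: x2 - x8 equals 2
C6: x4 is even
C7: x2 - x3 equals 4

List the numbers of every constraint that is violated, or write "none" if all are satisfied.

Violated: 2, 5, 6, and 7.

C1: x2 - x3 = 4 - 3 = 1 — holds.
C2: 3 = 8*0 + 3, so 8 does not divide 3 — fails.
C3: x4 + x2 = 13; 13 mod 7 = 6 — holds.
C4: x4 * x8 = 9 * 3 = 27 — holds.
C5: x2 - x8 = 4 - 3 = 1, not 2 — fails.
C6: x4 = 9 is odd — fails.
C7: x2 - x3 = 4 - 3 = 1, not 4 — fails.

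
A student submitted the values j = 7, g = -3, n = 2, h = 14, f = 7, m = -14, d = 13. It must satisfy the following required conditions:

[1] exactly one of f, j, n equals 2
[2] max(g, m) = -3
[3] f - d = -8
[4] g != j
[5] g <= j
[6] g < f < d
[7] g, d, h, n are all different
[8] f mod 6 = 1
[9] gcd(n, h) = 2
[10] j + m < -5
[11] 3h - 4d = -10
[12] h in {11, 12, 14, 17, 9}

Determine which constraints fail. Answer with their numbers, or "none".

The assignment fails constraint 3.

[1] f=7, j=7, n=2; 1 of them equals 2  holds
[2] max(-3, -14) = -3  holds
[3] f - d = 7 - 13 = -6, not -8  fails
[4] g = -3, j = 7; distinct  holds
[5] g = -3, j = 7; -3 ≤ 7  holds
[6] values -3 < 7 < 13  holds
[7] values -3, 13, 14, 2 are pairwise distinct  holds
[8] 7 mod 6 = 1  holds
[9] gcd(2, 14) = 2  holds
[10] j + m = 7 + (-14) = -7; -7 < -5  holds
[11] 3h - 4d = 3(14) - 4(13) = -10  holds
[12] h = 14 is in {11, 12, 14, 17, 9}  holds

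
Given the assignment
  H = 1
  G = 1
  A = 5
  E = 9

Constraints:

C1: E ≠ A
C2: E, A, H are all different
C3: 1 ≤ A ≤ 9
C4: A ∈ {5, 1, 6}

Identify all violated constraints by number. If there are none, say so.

None — every constraint holds.

C1: E = 9, A = 5; distinct — holds.
C2: values 9, 5, 1 are pairwise distinct — holds.
C3: A = 5 lies in [1, 9] — holds.
C4: A = 5 is in {5, 1, 6} — holds.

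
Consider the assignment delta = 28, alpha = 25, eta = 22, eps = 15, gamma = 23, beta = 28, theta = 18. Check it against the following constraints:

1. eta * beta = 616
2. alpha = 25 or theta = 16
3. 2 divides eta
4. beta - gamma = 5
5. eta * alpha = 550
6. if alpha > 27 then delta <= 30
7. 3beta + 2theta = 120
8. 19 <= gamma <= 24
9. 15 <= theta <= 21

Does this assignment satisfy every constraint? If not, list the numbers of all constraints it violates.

None — every constraint holds.

1. eta * beta = 22 * 28 = 616 — holds.
2. alpha = 25 = 25 (first disjunct) — holds.
3. 22 / 2 = 11, so 2 divides 22 — holds.
4. beta - gamma = 28 - 23 = 5 — holds.
5. eta * alpha = 22 * 25 = 550 — holds.
6. alpha = 25, not > 27; antecedent false, conditional vacuously true — holds.
7. 3beta + 2theta = 3(28) + 2(18) = 120 — holds.
8. gamma = 23 lies in [19, 24] — holds.
9. theta = 18 lies in [15, 21] — holds.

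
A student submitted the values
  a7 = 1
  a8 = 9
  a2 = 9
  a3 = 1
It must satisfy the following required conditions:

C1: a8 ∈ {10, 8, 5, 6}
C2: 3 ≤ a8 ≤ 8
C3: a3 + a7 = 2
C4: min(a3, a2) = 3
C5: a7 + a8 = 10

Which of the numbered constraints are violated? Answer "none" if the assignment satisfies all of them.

The assignment fails constraints 1, 2, and 4.

C1: a8 = 9 is not in {10, 8, 5, 6}  no
C2: a8 = 9 is outside [3, 8]  no
C3: a3 + a7 = 1 + 1 = 2  yes
C4: min(1, 9) = 1, not 3  no
C5: a7 + a8 = 1 + 9 = 10  yes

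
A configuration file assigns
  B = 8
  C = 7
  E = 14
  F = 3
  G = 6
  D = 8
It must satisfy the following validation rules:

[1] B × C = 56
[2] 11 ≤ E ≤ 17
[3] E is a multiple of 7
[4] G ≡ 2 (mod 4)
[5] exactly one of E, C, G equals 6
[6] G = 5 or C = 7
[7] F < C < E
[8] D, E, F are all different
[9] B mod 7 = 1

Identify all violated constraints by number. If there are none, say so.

All constraints are satisfied.

[1] B × C = 8 × 7 = 56  holds
[2] E = 14 lies in [11, 17]  holds
[3] 14 / 7 = 2, so 7 divides 14  holds
[4] 6 mod 4 = 2  holds
[5] E=14, C=7, G=6; 1 of them equals 6  holds
[6] G = 6 ≠ 5, but C = 7 = 7 (second disjunct)  holds
[7] values 3 < 7 < 14  holds
[8] values 8, 14, 3 are pairwise distinct  holds
[9] 8 mod 7 = 1  holds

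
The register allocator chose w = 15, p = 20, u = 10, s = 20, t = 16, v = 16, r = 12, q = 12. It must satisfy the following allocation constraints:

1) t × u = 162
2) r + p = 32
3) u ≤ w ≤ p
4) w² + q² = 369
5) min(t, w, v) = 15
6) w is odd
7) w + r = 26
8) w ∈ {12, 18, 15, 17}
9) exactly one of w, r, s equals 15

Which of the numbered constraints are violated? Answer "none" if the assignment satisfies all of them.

1) t × u = 16 × 10 = 160, not 162  no
2) r + p = 12 + 20 = 32  yes
3) values 10 ≤ 15 ≤ 20  yes
4) w² + q² = 15² + 12² = 225 + 144 = 369  yes
5) min(16, 15, 16) = 15  yes
6) w = 15 is odd  yes
7) w + r = 15 + 12 = 27, not 26  no
8) w = 15 is in {12, 18, 15, 17}  yes
9) w=15, r=12, s=20; 1 of them equals 15  yes

Violated: 1, 7.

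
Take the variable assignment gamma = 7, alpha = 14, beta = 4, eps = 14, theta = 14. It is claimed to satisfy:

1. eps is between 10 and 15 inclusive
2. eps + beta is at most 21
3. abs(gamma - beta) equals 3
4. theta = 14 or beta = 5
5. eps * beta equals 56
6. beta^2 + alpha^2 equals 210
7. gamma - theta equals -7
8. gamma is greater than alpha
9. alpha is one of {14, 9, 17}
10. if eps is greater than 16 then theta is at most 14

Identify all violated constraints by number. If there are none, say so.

No — constraints 6, 8 are not satisfied.

1. eps = 14 lies in [10, 15] — holds.
2. eps + beta = 14 + 4 = 18; 18 ≤ 21 — holds.
3. abs(7 - 4) = 3 — holds.
4. theta = 14 = 14 (first disjunct) — holds.
5. eps * beta = 14 * 4 = 56 — holds.
6. beta^2 + alpha^2 = 4^2 + 14^2 = 16 + 196 = 212, not 210 — does not hold.
7. gamma - theta = 7 - 14 = -7 — holds.
8. gamma = 7, alpha = 14; 7 ≤ 14 (want >) — does not hold.
9. alpha = 14 is in {14, 9, 17} — holds.
10. eps = 14, not > 16; antecedent false, conditional vacuously true — holds.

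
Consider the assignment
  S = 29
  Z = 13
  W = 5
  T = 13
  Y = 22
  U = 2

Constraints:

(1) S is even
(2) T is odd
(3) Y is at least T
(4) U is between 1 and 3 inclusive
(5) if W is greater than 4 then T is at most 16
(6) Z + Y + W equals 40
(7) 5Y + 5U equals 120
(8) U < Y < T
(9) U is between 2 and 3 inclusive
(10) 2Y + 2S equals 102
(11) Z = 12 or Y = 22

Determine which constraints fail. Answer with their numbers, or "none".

(1) S = 29 is odd — fails.
(2) T = 13 is odd — holds.
(3) Y = 22, T = 13; 22 ≥ 13 — holds.
(4) U = 2 lies in [1, 3] — holds.
(5) W = 5 > 4, so we need T ≤ 16; T = 13 ≤ 16 — holds.
(6) Z + Y + W = 13 + 22 + 5 = 40 — holds.
(7) 5Y + 5U = 5(22) + 5(2) = 120 — holds.
(8) values 2, 22, 13; Y = 22 is not < T = 13 — fails.
(9) U = 2 lies in [2, 3] — holds.
(10) 2Y + 2S = 2(22) + 2(29) = 102 — holds.
(11) Z = 13 ≠ 12, but Y = 22 = 22 (second disjunct) — holds.

Violated: 1, 8.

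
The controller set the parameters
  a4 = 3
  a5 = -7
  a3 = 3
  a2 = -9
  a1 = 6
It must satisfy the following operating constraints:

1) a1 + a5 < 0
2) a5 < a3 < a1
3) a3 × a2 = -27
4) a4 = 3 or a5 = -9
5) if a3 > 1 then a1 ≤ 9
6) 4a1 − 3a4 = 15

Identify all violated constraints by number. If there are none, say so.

All constraints are satisfied.

1) a1 + a5 = 6 + (-7) = -1; -1 < 0 — holds.
2) values -7 < 3 < 6 — holds.
3) a3 × a2 = 3 × (-9) = -27 — holds.
4) a4 = 3 = 3 (first disjunct) — holds.
5) a3 = 3 > 1, so we need a1 ≤ 9; a1 = 6 ≤ 9 — holds.
6) 4a1 − 3a4 = 4(6) − 3(3) = 15 — holds.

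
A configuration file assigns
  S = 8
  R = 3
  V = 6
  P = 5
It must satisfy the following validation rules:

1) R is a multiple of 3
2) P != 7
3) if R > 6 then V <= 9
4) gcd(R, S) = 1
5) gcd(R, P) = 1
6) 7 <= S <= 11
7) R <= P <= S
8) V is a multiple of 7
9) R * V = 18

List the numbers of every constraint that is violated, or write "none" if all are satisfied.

1) 3 / 3 = 1, so 3 divides 3  holds
2) P = 5, and 5 ≠ 7  holds
3) R = 3, not > 6; antecedent false, conditional vacuously true  holds
4) gcd(3, 8) = 1  holds
5) gcd(3, 5) = 1  holds
6) S = 8 lies in [7, 11]  holds
7) values 3 <= 5 <= 8  holds
8) 6 = 7*0 + 6, so 7 does not divide 6  fails
9) R * V = 3 * 6 = 18  holds

Violated: 8.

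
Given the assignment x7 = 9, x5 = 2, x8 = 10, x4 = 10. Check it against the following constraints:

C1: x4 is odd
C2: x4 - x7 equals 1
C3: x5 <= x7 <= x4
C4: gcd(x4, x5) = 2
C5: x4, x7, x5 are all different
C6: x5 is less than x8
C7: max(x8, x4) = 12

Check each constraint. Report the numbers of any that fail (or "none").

No — constraints 1 and 7 are not satisfied.

C1: x4 = 10 is even  no
C2: x4 - x7 = 10 - 9 = 1  yes
C3: values 2 <= 9 <= 10  yes
C4: gcd(10, 2) = 2  yes
C5: values 10, 9, 2 are pairwise distinct  yes
C6: x5 = 2, x8 = 10; 2 < 10  yes
C7: max(10, 10) = 10, not 12  no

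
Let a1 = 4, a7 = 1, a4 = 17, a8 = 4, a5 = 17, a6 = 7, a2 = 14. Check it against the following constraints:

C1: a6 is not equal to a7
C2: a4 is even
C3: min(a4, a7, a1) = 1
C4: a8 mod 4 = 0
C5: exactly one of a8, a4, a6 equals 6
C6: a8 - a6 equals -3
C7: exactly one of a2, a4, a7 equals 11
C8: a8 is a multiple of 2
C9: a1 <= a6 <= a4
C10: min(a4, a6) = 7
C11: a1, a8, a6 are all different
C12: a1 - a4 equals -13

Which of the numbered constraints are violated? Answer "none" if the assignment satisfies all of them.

C1: a6 = 7, a7 = 1; distinct — holds.
C2: a4 = 17 is odd — does not hold.
C3: min(17, 1, 4) = 1 — holds.
C4: 4 mod 4 = 0 — holds.
C5: a8=4, a4=17, a6=7; 0 of them equal 6, not exactly one — does not hold.
C6: a8 - a6 = 4 - 7 = -3 — holds.
C7: a2=14, a4=17, a7=1; 0 of them equal 11, not exactly one — does not hold.
C8: 4 / 2 = 2, so 2 divides 4 — holds.
C9: values 4 <= 7 <= 17 — holds.
C10: min(17, 7) = 7 — holds.
C11: a1 = a8 = 4, not all different — does not hold.
C12: a1 - a4 = 4 - 17 = -13 — holds.

No — constraints 2, 5, 7, 11 are not satisfied.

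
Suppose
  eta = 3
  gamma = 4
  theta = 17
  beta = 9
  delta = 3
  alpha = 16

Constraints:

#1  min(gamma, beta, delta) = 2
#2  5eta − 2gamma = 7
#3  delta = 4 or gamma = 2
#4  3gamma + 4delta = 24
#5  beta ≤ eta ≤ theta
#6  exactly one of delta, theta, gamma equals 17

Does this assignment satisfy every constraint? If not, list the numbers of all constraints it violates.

No — constraints 1, 3, and 5 are not satisfied.

#1 min(4, 9, 3) = 3, not 2 — violated.
#2 5eta − 2gamma = 5(3) − 2(4) = 7 — OK.
#3 delta = 3 ≠ 4 and gamma = 4 ≠ 2; both disjuncts false — violated.
#4 3gamma + 4delta = 3(4) + 4(3) = 24 — OK.
#5 values 9, 3, 17; beta = 9 is not ≤ eta = 3 — violated.
#6 delta=3, theta=17, gamma=4; 1 of them equals 17 — OK.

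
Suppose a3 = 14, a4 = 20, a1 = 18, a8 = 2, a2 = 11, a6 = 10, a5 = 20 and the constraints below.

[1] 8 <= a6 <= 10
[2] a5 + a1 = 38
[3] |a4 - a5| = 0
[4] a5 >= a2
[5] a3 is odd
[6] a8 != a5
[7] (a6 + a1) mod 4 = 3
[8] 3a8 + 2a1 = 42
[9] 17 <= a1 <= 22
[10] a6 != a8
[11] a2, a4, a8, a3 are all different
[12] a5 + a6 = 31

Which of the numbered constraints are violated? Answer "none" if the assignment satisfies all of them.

Constraints 5, 7, and 12 do not hold.

[1] a6 = 10 lies in [8, 10]  true
[2] a5 + a1 = 20 + 18 = 38  true
[3] |20 - 20| = 0  true
[4] a5 = 20, a2 = 11; 20 ≥ 11  true
[5] a3 = 14 is even  false
[6] a8 = 2, a5 = 20; distinct  true
[7] a6 + a1 = 28; 28 mod 4 = 0, not 3  false
[8] 3a8 + 2a1 = 3(2) + 2(18) = 42  true
[9] a1 = 18 lies in [17, 22]  true
[10] a6 = 10, a8 = 2; distinct  true
[11] values 11, 20, 2, 14 are pairwise distinct  true
[12] a5 + a6 = 20 + 10 = 30, not 31  false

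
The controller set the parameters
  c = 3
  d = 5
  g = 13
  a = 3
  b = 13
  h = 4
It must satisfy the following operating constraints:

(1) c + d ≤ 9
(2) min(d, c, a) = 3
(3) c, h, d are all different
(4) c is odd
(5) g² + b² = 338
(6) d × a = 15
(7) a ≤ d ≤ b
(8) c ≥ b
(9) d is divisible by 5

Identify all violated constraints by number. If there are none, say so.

(1) c + d = 3 + 5 = 8; 8 ≤ 9  OK
(2) min(5, 3, 3) = 3  OK
(3) values 3, 4, 5 are pairwise distinct  OK
(4) c = 3 is odd  OK
(5) g² + b² = 13² + 13² = 169 + 169 = 338  OK
(6) d × a = 5 × 3 = 15  OK
(7) values 3 ≤ 5 ≤ 13  OK
(8) c = 3, b = 13; 3 < 13 (want ≥)  FAIL
(9) 5 / 5 = 1, so 5 divides 5  OK

Constraint 8 is violated.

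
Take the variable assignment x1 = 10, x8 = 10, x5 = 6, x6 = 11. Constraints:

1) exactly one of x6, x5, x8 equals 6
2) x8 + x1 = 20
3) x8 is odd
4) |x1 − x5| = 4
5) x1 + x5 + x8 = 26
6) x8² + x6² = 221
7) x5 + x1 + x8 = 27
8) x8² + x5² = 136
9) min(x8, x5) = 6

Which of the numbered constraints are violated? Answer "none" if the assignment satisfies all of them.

1) x6=11, x5=6, x8=10; 1 of them equals 6 — OK.
2) x8 + x1 = 10 + 10 = 20 — OK.
3) x8 = 10 is even — violated.
4) |10 − 6| = 4 — OK.
5) x1 + x5 + x8 = 10 + 6 + 10 = 26 — OK.
6) x8² + x6² = 10² + 11² = 100 + 121 = 221 — OK.
7) x5 + x1 + x8 = 6 + 10 + 10 = 26, not 27 — violated.
8) x8² + x5² = 10² + 6² = 100 + 36 = 136 — OK.
9) min(10, 6) = 6 — OK.

No — constraints 3, 7 are not satisfied.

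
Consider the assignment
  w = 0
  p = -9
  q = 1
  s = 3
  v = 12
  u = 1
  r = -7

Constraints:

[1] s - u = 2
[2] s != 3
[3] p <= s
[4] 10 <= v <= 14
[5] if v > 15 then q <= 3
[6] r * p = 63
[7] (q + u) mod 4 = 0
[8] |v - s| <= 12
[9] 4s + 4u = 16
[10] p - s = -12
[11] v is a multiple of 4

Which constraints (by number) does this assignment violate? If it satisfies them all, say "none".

Violated: 2 and 7.

[1] s - u = 3 - 1 = 2  holds
[2] s = 3, but 3 is required to differ  fails
[3] p = -9, s = 3; -9 ≤ 3  holds
[4] v = 12 lies in [10, 14]  holds
[5] v = 12, not > 15; antecedent false, conditional vacuously true  holds
[6] r * p = -7 * (-9) = 63  holds
[7] q + u = 2; 2 mod 4 = 2, not 0  fails
[8] |12 - 3| = 9; 9 ≤ 12  holds
[9] 4s + 4u = 4(3) + 4(1) = 16  holds
[10] p - s = -9 - 3 = -12  holds
[11] 12 / 4 = 3, so 4 divides 12  holds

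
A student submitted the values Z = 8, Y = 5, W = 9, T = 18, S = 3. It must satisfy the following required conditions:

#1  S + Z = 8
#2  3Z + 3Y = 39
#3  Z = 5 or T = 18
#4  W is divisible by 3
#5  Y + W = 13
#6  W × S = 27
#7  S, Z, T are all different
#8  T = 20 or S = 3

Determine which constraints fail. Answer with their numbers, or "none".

#1 S + Z = 3 + 8 = 11, not 8 — violated.
#2 3Z + 3Y = 3(8) + 3(5) = 39 — satisfied.
#3 Z = 8 ≠ 5, but T = 18 = 18 (second disjunct) — satisfied.
#4 9 / 3 = 3, so 3 divides 9 — satisfied.
#5 Y + W = 5 + 9 = 14, not 13 — violated.
#6 W × S = 9 × 3 = 27 — satisfied.
#7 values 3, 8, 18 are pairwise distinct — satisfied.
#8 T = 18 ≠ 20, but S = 3 = 3 (second disjunct) — satisfied.

The assignment fails constraints 1 and 5.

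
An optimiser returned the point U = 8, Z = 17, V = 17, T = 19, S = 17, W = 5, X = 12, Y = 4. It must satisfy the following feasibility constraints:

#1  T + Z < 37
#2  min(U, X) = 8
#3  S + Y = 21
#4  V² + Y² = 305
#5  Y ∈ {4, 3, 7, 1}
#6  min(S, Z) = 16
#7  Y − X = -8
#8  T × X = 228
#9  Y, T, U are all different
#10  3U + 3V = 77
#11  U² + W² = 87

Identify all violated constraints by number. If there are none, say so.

#1 T + Z = 19 + 17 = 36; 36 < 37 — satisfied.
#2 min(8, 12) = 8 — satisfied.
#3 S + Y = 17 + 4 = 21 — satisfied.
#4 V² + Y² = 17² + 4² = 289 + 16 = 305 — satisfied.
#5 Y = 4 is in {4, 3, 7, 1} — satisfied.
#6 min(17, 17) = 17, not 16 — violated.
#7 Y − X = 4 − 12 = -8 — satisfied.
#8 T × X = 19 × 12 = 228 — satisfied.
#9 values 4, 19, 8 are pairwise distinct — satisfied.
#10 3U + 3V = 3(8) + 3(17) = 75, not 77 — violated.
#11 U² + W² = 8² + 5² = 64 + 25 = 89, not 87 — violated.

Constraints 6, 10, and 11 do not hold.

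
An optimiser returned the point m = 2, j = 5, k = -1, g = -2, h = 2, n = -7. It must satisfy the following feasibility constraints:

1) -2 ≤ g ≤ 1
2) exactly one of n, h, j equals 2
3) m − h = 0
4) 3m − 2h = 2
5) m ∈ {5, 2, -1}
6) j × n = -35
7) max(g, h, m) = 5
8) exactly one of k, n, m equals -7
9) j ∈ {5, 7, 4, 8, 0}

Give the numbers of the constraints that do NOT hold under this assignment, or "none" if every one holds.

The assignment fails constraint 7.

1) g = -2 lies in [-2, 1] — OK.
2) n=-7, h=2, j=5; 1 of them equals 2 — OK.
3) m − h = 2 − 2 = 0 — OK.
4) 3m − 2h = 3(2) − 2(2) = 2 — OK.
5) m = 2 is in {5, 2, -1} — OK.
6) j × n = 5 × (-7) = -35 — OK.
7) max(-2, 2, 2) = 2, not 5 — violated.
8) k=-1, n=-7, m=2; 1 of them equals -7 — OK.
9) j = 5 is in {5, 7, 4, 8, 0} — OK.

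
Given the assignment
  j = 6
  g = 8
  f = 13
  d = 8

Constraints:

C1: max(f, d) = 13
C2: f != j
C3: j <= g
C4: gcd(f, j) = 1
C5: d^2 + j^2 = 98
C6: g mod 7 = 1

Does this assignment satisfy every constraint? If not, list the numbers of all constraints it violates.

C1: max(13, 8) = 13  ✓
C2: f = 13, j = 6; distinct  ✓
C3: j = 6, g = 8; 6 ≤ 8  ✓
C4: gcd(13, 6) = 1  ✓
C5: d^2 + j^2 = 8^2 + 6^2 = 64 + 36 = 100, not 98  ✗
C6: 8 mod 7 = 1  ✓

Violated: 5.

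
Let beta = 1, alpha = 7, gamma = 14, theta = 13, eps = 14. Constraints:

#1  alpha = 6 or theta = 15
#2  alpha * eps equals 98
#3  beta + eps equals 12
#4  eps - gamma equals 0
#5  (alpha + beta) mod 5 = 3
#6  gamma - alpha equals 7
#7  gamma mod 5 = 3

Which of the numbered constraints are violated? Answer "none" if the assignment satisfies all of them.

#1 alpha = 7 ≠ 6 and theta = 13 ≠ 15; both disjuncts false  ✗
#2 alpha * eps = 7 * 14 = 98  ✓
#3 beta + eps = 1 + 14 = 15, not 12  ✗
#4 eps - gamma = 14 - 14 = 0  ✓
#5 alpha + beta = 8; 8 mod 5 = 3  ✓
#6 gamma - alpha = 14 - 7 = 7  ✓
#7 14 mod 5 = 4, not 3  ✗

No — constraints 1, 3, and 7 are not satisfied.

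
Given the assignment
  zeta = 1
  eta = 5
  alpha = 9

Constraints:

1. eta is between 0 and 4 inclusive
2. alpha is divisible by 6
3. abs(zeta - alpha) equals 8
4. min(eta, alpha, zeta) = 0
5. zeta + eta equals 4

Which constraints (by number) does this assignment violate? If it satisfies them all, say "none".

1. eta = 5 is outside [0, 4]  fails
2. 9 = 6*1 + 3, so 6 does not divide 9  fails
3. abs(1 - 9) = 8  holds
4. min(5, 9, 1) = 1, not 0  fails
5. zeta + eta = 1 + 5 = 6, not 4  fails

Constraints 1, 2, 4, 5 are violated.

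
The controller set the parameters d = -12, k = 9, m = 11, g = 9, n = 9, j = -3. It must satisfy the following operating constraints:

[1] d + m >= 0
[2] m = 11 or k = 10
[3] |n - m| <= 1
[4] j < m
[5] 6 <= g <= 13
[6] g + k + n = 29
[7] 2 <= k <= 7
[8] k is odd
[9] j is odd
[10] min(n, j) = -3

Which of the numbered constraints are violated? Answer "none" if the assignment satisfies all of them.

[1] d + m = -12 + 11 = -1; -1 < 0, bound 0 not met — violated.
[2] m = 11 = 11 (first disjunct) — OK.
[3] |9 - 11| = 2; 2 > 1, exceeds bound 1 — violated.
[4] j = -3, m = 11; -3 < 11 — OK.
[5] g = 9 lies in [6, 13] — OK.
[6] g + k + n = 9 + 9 + 9 = 27, not 29 — violated.
[7] k = 9 is outside [2, 7] — violated.
[8] k = 9 is odd — OK.
[9] j = -3 is odd — OK.
[10] min(9, -3) = -3 — OK.

Violated: 1, 3, 6, 7.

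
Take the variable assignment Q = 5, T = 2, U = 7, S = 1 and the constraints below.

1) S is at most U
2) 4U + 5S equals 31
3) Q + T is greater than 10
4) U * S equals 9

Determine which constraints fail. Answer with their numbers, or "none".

No — constraints 2, 3, and 4 are not satisfied.

1) S = 1, U = 7; 1 ≤ 7 — satisfied.
2) 4U + 5S = 4(7) + 5(1) = 33, not 31 — violated.
3) Q + T = 5 + 2 = 7; 7 ≤ 10, bound 10 not met — violated.
4) U * S = 7 * 1 = 7, not 9 — violated.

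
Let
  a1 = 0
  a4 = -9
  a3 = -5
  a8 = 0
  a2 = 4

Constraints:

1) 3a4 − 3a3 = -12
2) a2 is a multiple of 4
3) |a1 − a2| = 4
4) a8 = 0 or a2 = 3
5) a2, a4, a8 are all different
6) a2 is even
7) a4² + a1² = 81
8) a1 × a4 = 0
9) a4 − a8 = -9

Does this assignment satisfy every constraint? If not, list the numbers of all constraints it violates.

1) 3a4 − 3a3 = 3(-9) − 3(-5) = -12 — satisfied.
2) 4 / 4 = 1, so 4 divides 4 — satisfied.
3) |0 − 4| = 4 — satisfied.
4) a8 = 0 = 0 (first disjunct) — satisfied.
5) values 4, -9, 0 are pairwise distinct — satisfied.
6) a2 = 4 is even — satisfied.
7) a4² + a1² = (-9)² + 0² = 81 + 0 = 81 — satisfied.
8) a1 × a4 = 0 × (-9) = 0 — satisfied.
9) a4 − a8 = -9 − 0 = -9 — satisfied.

None — every constraint holds.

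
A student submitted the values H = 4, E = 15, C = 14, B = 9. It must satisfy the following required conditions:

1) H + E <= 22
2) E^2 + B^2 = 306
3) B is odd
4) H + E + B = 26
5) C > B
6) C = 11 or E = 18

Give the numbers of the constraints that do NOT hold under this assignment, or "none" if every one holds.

1) H + E = 4 + 15 = 19; 19 ≤ 22 — holds.
2) E^2 + B^2 = 15^2 + 9^2 = 225 + 81 = 306 — holds.
3) B = 9 is odd — holds.
4) H + E + B = 4 + 15 + 9 = 28, not 26 — fails.
5) C = 14, B = 9; 14 > 9 — holds.
6) C = 14 ≠ 11 and E = 15 ≠ 18; both disjuncts false — fails.

Violated: 4 and 6.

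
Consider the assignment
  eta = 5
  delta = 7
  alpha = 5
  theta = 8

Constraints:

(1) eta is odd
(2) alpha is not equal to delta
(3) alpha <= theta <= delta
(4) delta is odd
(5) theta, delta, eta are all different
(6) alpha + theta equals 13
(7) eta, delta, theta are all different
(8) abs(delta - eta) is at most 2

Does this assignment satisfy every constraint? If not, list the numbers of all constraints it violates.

(1) eta = 5 is odd  ✓
(2) alpha = 5, delta = 7; distinct  ✓
(3) values 5, 8, 7; theta = 8 is not <= delta = 7  ✗
(4) delta = 7 is odd  ✓
(5) values 8, 7, 5 are pairwise distinct  ✓
(6) alpha + theta = 5 + 8 = 13  ✓
(7) values 5, 7, 8 are pairwise distinct  ✓
(8) abs(7 - 5) = 2; 2 ≤ 2  ✓

The assignment fails constraint 3.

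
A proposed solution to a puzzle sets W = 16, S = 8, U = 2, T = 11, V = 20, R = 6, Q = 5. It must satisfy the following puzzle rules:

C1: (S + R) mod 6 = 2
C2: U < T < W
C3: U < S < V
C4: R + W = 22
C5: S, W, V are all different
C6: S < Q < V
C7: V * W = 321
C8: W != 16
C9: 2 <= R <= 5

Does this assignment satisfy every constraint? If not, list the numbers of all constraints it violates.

Constraints 6, 7, 8, 9 are violated.

C1: S + R = 14; 14 mod 6 = 2 — holds.
C2: values 2 < 11 < 16 — holds.
C3: values 2 < 8 < 20 — holds.
C4: R + W = 6 + 16 = 22 — holds.
C5: values 8, 16, 20 are pairwise distinct — holds.
C6: values 8, 5, 20; S = 8 is not < Q = 5 — fails.
C7: V * W = 20 * 16 = 320, not 321 — fails.
C8: W = 16, but 16 is required to differ — fails.
C9: R = 6 is outside [2, 5] — fails.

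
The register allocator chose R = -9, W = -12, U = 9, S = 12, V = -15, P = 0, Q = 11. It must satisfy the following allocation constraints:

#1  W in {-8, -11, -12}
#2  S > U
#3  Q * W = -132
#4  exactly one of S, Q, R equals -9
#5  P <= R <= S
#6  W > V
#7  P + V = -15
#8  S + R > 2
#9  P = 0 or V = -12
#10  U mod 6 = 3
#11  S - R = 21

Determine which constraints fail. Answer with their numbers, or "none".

#1 W = -12 is in {-8, -11, -12} — holds.
#2 S = 12, U = 9; 12 > 9 — holds.
#3 Q * W = 11 * (-12) = -132 — holds.
#4 S=12, Q=11, R=-9; 1 of them equals -9 — holds.
#5 values 0, -9, 12; P = 0 is not <= R = -9 — fails.
#6 W = -12, V = -15; -12 > -15 — holds.
#7 P + V = 0 + (-15) = -15 — holds.
#8 S + R = 12 + (-9) = 3; 3 > 2 — holds.
#9 P = 0 = 0 (first disjunct) — holds.
#10 9 mod 6 = 3 — holds.
#11 S - R = 12 - (-9) = 21 — holds.

The assignment fails constraint 5.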